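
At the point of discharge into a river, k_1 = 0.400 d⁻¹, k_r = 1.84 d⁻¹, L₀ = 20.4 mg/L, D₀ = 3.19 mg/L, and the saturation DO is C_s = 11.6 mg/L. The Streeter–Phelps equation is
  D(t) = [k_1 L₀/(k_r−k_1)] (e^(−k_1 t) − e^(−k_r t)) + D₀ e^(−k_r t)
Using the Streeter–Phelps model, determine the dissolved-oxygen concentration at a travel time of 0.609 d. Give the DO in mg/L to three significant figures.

DO ≈ 7.97 mg/L

k_1 L₀/(k_r−k_1) = 0.400×20.4/(1.84−0.400) = 8.160/1.440 = 5.667 mg/L.
e^(−k_1 t) = e^(−0.400×0.6090) = 0.7838; e^(−k_r t) = e^(−1.84×0.6090) = 0.3261.
D = 5.667 × (0.7838 − 0.3261) + 3.19 × 0.3261 = 2.594 + 1.040 = 3.634 mg/L.
DO = C_s − D = 11.6 − 3.634 = 7.966 mg/L.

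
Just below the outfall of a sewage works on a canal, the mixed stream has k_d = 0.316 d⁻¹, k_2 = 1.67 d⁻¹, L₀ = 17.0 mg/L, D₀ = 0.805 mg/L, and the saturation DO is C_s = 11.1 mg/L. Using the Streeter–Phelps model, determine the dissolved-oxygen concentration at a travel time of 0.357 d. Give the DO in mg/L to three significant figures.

k_d L₀/(k_2−k_d) = 0.316×17.0/(1.67−0.316) = 5.372/1.354 = 3.968 mg/L.
e^(−k_d t) = e^(−0.316×0.3570) = 0.8933; e^(−k_2 t) = e^(−1.67×0.3570) = 0.5509.
D = 3.968 × (0.8933 − 0.5509) + 0.805 × 0.5509 = 1.359 + 0.4435 = 1.802 mg/L.
DO = C_s − D = 11.1 − 1.802 = 9.298 mg/L.

DO ≈ 9.30 mg/L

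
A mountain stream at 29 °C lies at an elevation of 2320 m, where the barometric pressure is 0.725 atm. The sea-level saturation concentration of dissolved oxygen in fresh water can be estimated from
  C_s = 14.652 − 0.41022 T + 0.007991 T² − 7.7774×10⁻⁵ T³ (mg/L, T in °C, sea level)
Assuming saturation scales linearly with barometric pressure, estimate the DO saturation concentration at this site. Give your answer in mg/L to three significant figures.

At sea level: C_s = 14.652 − 0.41022×29 + 0.007991×29² − 7.7774×10⁻⁵×29³ = 7.579 mg/L.
Pressure correction: C_s' = 7.579 × 0.725 = 5.495 mg/L.

C_s ≈ 5.49 mg/L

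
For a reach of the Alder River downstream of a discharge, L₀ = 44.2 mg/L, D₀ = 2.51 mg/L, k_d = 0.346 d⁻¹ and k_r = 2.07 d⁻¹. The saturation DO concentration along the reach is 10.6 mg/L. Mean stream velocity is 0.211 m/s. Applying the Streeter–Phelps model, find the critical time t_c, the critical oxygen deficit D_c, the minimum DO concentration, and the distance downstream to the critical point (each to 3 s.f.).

t_c = [1/(k_r−k_d)] ln[(k_r/k_d)(1 − D₀(k_r−k_d)/(k_d L₀))]
= [1/(2.07−0.346)] ln[(2.07/0.346)(1 − 2.51×1.724/(0.346×44.2))]
= (1/1.724) ln[5.983 × 0.7170] = 0.5800 × ln(4.290) = 0.5800 × 1.456 = 0.8447 d.
L(t_c) = L₀ e^(−k_d t_c) = 44.2 × 0.7466 = 33.00 mg/L, and at the critical point k_r D_c = k_d L, so D_c = (0.346/2.07) × 33.00 = 5.516 mg/L.
Minimum DO = C_s − D_c = 10.6 − 5.516 = 5.084 mg/L.
x_c = v t_c = 0.211 m/s × 0.8447 d × 86400 s/d = 15400 m ≈ 15.4 km.

t_c ≈ 0.845 d; D_c ≈ 5.52 mg/L; min DO ≈ 5.08 mg/L; x_c ≈ 15.4 km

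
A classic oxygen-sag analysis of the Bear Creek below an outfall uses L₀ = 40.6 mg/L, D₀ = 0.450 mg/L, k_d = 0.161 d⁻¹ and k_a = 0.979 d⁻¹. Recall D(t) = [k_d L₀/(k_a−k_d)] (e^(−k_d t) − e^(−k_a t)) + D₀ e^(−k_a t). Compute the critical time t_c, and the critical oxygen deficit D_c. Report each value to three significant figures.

With k_a/k_d = 6.081 and 1 − D₀(k_a−k_d)/(k_d L₀) = 0.9437,
t_c = ln(6.081 × 0.9437) / (0.979 − 0.161) = ln(5.738) / 0.8180 = 1.747/0.8180 = 2.136 d.
D_c = (k_d/k_a) L₀ e^(−k_d t_c) = (0.161/0.979) × 40.6 × e^(−0.161×2.136) = 0.1645 × 40.6 × 0.7090 = 4.734 mg/L.

t_c ≈ 2.14 d; D_c ≈ 4.73 mg/L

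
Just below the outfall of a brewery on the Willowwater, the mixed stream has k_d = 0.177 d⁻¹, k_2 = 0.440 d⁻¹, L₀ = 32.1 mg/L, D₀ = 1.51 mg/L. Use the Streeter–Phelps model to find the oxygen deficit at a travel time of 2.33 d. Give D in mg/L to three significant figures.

k_d L₀/(k_2−k_d) = 0.177×32.1/(0.440−0.177) = 5.682/0.2630 = 21.60 mg/L.
e^(−k_d t) = e^(−0.177×2.330) = 0.6621; e^(−k_2 t) = e^(−0.440×2.330) = 0.3587.
D = 21.60 × (0.6621 − 0.3587) + 1.51 × 0.3587 = 6.553 + 0.5417 = 7.095 mg/L.

D ≈ 7.09 mg/L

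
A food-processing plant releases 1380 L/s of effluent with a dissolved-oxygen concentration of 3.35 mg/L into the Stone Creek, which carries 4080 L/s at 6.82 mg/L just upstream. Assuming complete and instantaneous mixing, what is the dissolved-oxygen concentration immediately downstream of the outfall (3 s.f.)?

5.94 mg/L

Flow-weighted mixing: C = (Q_r C_r + Q_w C_w)/(Q_r + Q_w)
= (4080×6.82 + 1380×3.35)/(4080 + 1380) = 32450/5460 = 5.943 mg/L.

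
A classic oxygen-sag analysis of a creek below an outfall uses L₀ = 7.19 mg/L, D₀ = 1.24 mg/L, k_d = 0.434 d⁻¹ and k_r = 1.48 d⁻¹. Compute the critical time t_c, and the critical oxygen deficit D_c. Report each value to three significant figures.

t_c ≈ 0.659 d; D_c ≈ 1.58 mg/L

With k_r/k_d = 3.410 and 1 − D₀(k_r−k_d)/(k_d L₀) = 0.5843,
t_c = ln(3.410 × 0.5843) / (1.48 − 0.434) = ln(1.993) / 1.046 = 0.6895/1.046 = 0.6592 d.
L(t_c) = L₀ e^(−k_d t_c) = 7.19 × 0.7512 = 5.401 mg/L, and at the critical point k_r D_c = k_d L, so D_c = (0.434/1.48) × 5.401 = 1.584 mg/L.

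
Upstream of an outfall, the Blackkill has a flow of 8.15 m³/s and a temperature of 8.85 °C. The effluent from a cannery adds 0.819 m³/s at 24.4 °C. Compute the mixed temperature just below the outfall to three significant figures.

10.3 °C

Flow-weighted mixing: C = (Q_r C_r + Q_w C_w)/(Q_r + Q_w)
= (8.15×8.85 + 0.819×24.4)/(8.15 + 0.819) = 92.11/8.969 = 10.27 °C.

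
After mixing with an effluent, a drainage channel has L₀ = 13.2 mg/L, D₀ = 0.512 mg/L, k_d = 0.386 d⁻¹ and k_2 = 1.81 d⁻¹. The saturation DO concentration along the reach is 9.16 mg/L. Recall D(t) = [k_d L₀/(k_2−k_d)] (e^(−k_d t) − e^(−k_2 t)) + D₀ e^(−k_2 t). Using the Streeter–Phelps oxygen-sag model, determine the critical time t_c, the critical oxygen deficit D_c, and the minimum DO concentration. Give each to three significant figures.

t_c ≈ 0.977 d; D_c ≈ 1.93 mg/L; min DO ≈ 7.23 mg/L

At the critical point dD/dt = 0, so k_d L₀ e^(−k_d t) = k_2 D. Substituting D(t) from the Streeter–Phelps equation and solving for t gives
t_c = ln[(k_2/k_d)(1 − D₀(k_2−k_d)/(k_d L₀))] / (k_2−k_d).
Here k_2−k_d = 1.424 d⁻¹ and 1 − D₀(k_2−k_d)/(k_d L₀) = 1 − 0.512×1.424/(0.386×13.2) = 0.8569, so
t_c = ln(4.689 × 0.8569) / 1.424 = 1.391 / 1.424 = 0.9767 d.
D_c = (k_d/k_2) L₀ e^(−k_d t_c) = (0.386/1.81) × 13.2 × e^(−0.386×0.9767) = 0.2133 × 13.2 × 0.6859 = 1.931 mg/L.
Minimum DO = C_s − D_c = 9.16 − 1.931 = 7.229 mg/L.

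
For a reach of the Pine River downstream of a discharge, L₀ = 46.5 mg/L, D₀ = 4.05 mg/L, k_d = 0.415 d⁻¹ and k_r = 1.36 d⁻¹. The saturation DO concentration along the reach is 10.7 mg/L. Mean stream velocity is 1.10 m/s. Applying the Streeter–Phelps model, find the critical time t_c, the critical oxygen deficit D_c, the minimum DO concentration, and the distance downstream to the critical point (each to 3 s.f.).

t_c ≈ 1.02 d; D_c ≈ 9.28 mg/L; min DO ≈ 1.42 mg/L; x_c ≈ 97.1 km

With k_r/k_d = 3.277 and 1 − D₀(k_r−k_d)/(k_d L₀) = 0.8017,
t_c = ln(3.277 × 0.8017) / (1.36 − 0.415) = ln(2.627) / 0.9450 = 0.9659/0.9450 = 1.022 d.
D_c = (k_d/k_r) L₀ e^(−k_d t_c) = (0.415/1.36) × 46.5 × e^(−0.415×1.022) = 0.3051 × 46.5 × 0.6543 = 9.284 mg/L.
Minimum DO = C_s − D_c = 10.7 − 9.284 = 1.416 mg/L.
x_c = v t_c = 1.10 m/s × 1.022 d × 86400 s/d = 97140 m ≈ 97.1 km.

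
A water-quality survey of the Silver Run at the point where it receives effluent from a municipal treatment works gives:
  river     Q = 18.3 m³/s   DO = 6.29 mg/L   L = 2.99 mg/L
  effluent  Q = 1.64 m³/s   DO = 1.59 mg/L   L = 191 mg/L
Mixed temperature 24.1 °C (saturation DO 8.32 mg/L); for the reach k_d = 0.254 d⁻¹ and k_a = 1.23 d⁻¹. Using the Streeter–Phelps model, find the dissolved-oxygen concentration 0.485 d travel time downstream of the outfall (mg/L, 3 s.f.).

Mixed DO = (18.3×6.29 + 1.64×1.59)/(18.3+1.64) = 117.7/19.94 = 5.903 mg/L.
Mixed L₀ = (18.3×2.99 + 1.64×191)/(19.94) = 368.0/19.94 = 18.45 mg/L.
Initial deficit D₀ = C_s − DO₀ = 8.32 − 5.903 = 2.417 mg/L.
D(0.485) = [0.254×18.45/(1.23−0.254)](e^(−0.254×0.485) − e^(−1.23×0.485)) + 2.417 e^(−1.23×0.485)
= 4.802 × (0.8841 − 0.5507) + 2.417 × 0.5507 = 2.932 mg/L.
DO = 8.32 − 2.932 = 5.388 mg/L.

DO ≈ 5.39 mg/L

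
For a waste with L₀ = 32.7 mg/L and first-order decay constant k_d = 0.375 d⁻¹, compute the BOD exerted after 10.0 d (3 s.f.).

y ≈ 31.9 mg/L

y_t = L₀(1 − e^(−k_d t)) = 32.7 × (1 − e^(−0.375×10.0))
= 32.7 × (1 − 0.02352) = 32.7 × 0.9765 = 31.93 mg/L.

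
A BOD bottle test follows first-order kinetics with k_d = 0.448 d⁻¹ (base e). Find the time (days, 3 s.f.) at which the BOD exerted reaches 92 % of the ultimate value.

t ≈ 5.64 d

y/L₀ = 1 − e^(−k_d t) = 0.92 ⇒ e^(−k_d t) = 0.0800
t = −ln(0.0800) / 0.448 = 2.526 / 0.448 = 5.638 d.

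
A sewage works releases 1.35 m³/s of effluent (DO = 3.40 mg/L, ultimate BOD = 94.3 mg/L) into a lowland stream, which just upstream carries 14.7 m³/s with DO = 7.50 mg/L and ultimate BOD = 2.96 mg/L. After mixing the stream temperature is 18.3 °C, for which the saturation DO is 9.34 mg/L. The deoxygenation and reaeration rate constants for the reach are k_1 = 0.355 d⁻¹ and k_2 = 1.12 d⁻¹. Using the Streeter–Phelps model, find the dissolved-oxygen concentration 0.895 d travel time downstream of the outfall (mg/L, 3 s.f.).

Mixed DO = (14.7×7.50 + 1.35×3.40)/(14.7+1.35) = 114.8/16.05 = 7.155 mg/L.
Mixed L₀ = (14.7×2.96 + 1.35×94.3)/(16.05) = 170.8/16.05 = 10.64 mg/L.
Initial deficit D₀ = C_s − DO₀ = 9.34 − 7.155 = 2.185 mg/L.
D(0.895) = [0.355×10.64/(1.12−0.355)](e^(−0.355×0.895) − e^(−1.12×0.895)) + 2.185 e^(−1.12×0.895)
= 4.939 × (0.7278 − 0.3670) + 2.185 × 0.3670 = 2.584 mg/L.
DO = 9.34 − 2.584 = 6.756 mg/L.

DO ≈ 6.76 mg/L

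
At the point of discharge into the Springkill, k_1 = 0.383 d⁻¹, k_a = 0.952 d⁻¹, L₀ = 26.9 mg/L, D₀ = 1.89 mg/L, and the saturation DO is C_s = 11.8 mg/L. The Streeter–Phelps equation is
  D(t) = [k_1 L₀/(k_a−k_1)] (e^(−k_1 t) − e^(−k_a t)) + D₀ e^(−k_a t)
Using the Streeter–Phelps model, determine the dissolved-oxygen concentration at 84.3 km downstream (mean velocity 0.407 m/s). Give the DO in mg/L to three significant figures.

DO ≈ 6.23 mg/L

Travel time t = x/v = 84.3 km / (0.407 m/s) = 84300 m / 0.407 m/s = 207100 s = 2.397 d.
k_1 L₀/(k_a−k_1) = 0.383×26.9/(0.952−0.383) = 10.30/0.5690 = 18.11 mg/L.
e^(−k_1 t) = e^(−0.383×2.397) = 0.3993; e^(−k_a t) = e^(−0.952×2.397) = 0.1021.
D = 18.11 × (0.3993 − 0.1021) + 1.89 × 0.1021 = 5.381 + 0.1929 = 5.574 mg/L.
DO = C_s − D = 11.8 − 5.574 = 6.226 mg/L.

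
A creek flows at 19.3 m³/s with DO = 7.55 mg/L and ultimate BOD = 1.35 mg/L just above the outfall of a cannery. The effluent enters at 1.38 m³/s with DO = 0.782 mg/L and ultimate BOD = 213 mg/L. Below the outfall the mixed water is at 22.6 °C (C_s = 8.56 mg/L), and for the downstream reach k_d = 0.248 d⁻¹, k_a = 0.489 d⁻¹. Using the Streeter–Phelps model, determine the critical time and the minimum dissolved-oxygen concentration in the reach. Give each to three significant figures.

t_c ≈ 2.42 d; minimum DO ≈ 4.25 mg/L

Mixed DO = (19.3×7.55 + 1.38×0.782)/(19.3+1.38) = 146.8/20.68 = 7.098 mg/L.
Mixed L₀ = (19.3×1.35 + 1.38×213)/(20.68) = 320.0/20.68 = 15.47 mg/L.
Initial deficit D₀ = C_s − DO₀ = 8.56 − 7.098 = 1.462 mg/L.
t_c = (1/0.2410) ln[(0.489/0.248)(1 − 1.462×0.2410/(0.248×15.47))] = 4.149 × ln(1.791) = 2.418 d.
D_c = (0.248/0.489) × 15.47 × e^(−0.248×2.418) = 0.5072 × 15.47 × 0.5490 = 4.309 mg/L.
Minimum DO = 8.56 − 4.309 = 4.251 mg/L.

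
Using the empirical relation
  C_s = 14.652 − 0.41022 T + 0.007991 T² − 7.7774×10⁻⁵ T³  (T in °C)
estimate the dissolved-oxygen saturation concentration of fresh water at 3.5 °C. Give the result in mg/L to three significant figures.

C_s = 14.652 − 0.41022×3.5 + 0.007991×3.5² − 7.7774×10⁻⁵×3.5³ = 13.31 mg/L.

C_s ≈ 13.3 mg/L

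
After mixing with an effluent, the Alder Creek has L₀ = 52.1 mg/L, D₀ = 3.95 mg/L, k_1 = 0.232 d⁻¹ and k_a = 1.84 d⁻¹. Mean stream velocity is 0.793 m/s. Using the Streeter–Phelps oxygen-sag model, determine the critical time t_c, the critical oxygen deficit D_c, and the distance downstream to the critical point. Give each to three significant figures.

t_c = [1/(k_a−k_1)] ln[(k_a/k_1)(1 − D₀(k_a−k_1)/(k_1 L₀))]
= [1/(1.84−0.232)] ln[(1.84/0.232)(1 − 3.95×1.608/(0.232×52.1))]
= (1/1.608) ln[7.931 × 0.4745] = 0.6219 × ln(3.763) = 0.6219 × 1.325 = 0.8242 d.
D_c = (k_1/k_a) L₀ e^(−k_1 t_c) = (0.232/1.84) × 52.1 × e^(−0.232×0.8242) = 0.1261 × 52.1 × 0.8260 = 5.426 mg/L.
x_c = v t_c = 0.793 m/s × 0.8242 d × 86400 s/d = 56470 m ≈ 56.5 km.

t_c ≈ 0.824 d; D_c ≈ 5.43 mg/L; x_c ≈ 56.5 km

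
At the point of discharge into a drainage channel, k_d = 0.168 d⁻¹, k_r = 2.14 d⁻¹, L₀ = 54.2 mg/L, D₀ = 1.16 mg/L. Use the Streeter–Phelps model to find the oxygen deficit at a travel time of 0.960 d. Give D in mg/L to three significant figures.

k_d L₀/(k_r−k_d) = 0.168×54.2/(2.14−0.168) = 9.106/1.972 = 4.617 mg/L.
e^(−k_d t) = e^(−0.168×0.9600) = 0.8511; e^(−k_r t) = e^(−2.14×0.9600) = 0.1282.
D = 4.617 × (0.8511 − 0.1282) + 1.16 × 0.1282 = 3.338 + 0.1487 = 3.487 mg/L.

D ≈ 3.49 mg/L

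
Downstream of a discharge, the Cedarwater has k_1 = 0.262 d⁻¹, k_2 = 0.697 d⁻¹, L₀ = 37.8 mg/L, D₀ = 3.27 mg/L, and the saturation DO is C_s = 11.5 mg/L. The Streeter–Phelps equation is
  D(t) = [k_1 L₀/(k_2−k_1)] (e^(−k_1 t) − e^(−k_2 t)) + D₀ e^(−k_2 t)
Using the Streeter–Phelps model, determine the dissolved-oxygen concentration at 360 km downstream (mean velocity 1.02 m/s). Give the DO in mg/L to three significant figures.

Travel time t = x/v = 360 km / (1.02 m/s) = 360000 m / 1.02 m/s = 352900 s = 4.085 d.
k_1 L₀/(k_2−k_1) = 0.262×37.8/(0.697−0.262) = 9.904/0.4350 = 22.77 mg/L.
e^(−k_1 t) = e^(−0.262×4.085) = 0.3429; e^(−k_2 t) = e^(−0.697×4.085) = 0.05801.
D = 22.77 × (0.3429 − 0.05801) + 3.27 × 0.05801 = 6.487 + 0.1897 = 6.676 mg/L.
DO = C_s − D = 11.5 − 6.676 = 4.824 mg/L.

DO ≈ 4.82 mg/L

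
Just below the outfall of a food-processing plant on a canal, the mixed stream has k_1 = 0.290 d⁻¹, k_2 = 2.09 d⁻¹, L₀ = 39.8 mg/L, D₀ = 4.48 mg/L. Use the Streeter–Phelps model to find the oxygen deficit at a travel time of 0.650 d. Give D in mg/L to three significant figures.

k_1 L₀/(k_2−k_1) = 0.290×39.8/(2.09−0.290) = 11.54/1.800 = 6.412 mg/L.
e^(−k_1 t) = e^(−0.290×0.6500) = 0.8282; e^(−k_2 t) = e^(−2.09×0.6500) = 0.2570.
D = 6.412 × (0.8282 − 0.2570) + 4.48 × 0.2570 = 3.662 + 1.152 = 4.814 mg/L.

D ≈ 4.81 mg/L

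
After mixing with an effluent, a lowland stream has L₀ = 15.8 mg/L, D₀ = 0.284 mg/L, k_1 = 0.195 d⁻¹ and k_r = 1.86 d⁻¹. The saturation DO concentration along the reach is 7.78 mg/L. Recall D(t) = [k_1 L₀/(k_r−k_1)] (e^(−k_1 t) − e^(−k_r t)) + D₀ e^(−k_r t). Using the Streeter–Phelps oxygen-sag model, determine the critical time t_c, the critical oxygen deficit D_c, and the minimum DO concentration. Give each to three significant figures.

t_c = [1/(k_r−k_1)] ln[(k_r/k_1)(1 − D₀(k_r−k_1)/(k_1 L₀))]
= [1/(1.86−0.195)] ln[(1.86/0.195)(1 − 0.284×1.665/(0.195×15.8))]
= (1/1.665) ln[9.538 × 0.8465] = 0.6006 × ln(8.075) = 0.6006 × 2.089 = 1.254 d.
D_c = (k_1/k_r) L₀ e^(−k_1 t_c) = (0.195/1.86) × 15.8 × e^(−0.195×1.254) = 0.1048 × 15.8 × 0.7830 = 1.297 mg/L.
Minimum DO = C_s − D_c = 7.78 − 1.297 = 6.483 mg/L.

t_c ≈ 1.25 d; D_c ≈ 1.30 mg/L; min DO ≈ 6.48 mg/L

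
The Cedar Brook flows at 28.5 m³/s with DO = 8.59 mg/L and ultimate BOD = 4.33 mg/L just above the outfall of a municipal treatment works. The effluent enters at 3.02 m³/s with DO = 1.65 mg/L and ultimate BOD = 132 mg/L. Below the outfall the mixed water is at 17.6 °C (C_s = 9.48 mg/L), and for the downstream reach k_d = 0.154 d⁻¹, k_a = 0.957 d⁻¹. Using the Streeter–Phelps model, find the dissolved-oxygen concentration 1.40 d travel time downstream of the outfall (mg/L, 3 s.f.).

Mixed DO = (28.5×8.59 + 3.02×1.65)/(28.5+3.02) = 249.8/31.52 = 7.925 mg/L.
Mixed L₀ = (28.5×4.33 + 3.02×132)/(31.52) = 522.0/31.52 = 16.56 mg/L.
Initial deficit D₀ = C_s − DO₀ = 9.48 − 7.925 = 1.555 mg/L.
D(1.40) = [0.154×16.56/(0.957−0.154)](e^(−0.154×1.40) − e^(−0.957×1.40)) + 1.555 e^(−0.957×1.40)
= 3.176 × (0.8061 − 0.2619) + 1.555 × 0.2619 = 2.136 mg/L.
DO = 9.48 − 2.136 = 7.344 mg/L.

DO ≈ 7.34 mg/L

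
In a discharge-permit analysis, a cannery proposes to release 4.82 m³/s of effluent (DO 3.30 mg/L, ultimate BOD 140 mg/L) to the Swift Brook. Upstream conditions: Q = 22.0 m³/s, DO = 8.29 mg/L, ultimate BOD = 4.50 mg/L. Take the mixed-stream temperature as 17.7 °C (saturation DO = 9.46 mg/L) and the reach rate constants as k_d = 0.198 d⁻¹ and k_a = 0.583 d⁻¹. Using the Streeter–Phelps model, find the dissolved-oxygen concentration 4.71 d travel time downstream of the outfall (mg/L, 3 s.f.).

DO ≈ 4.44 mg/L

Mixed DO = (22.0×8.29 + 4.82×3.30)/(22.0+4.82) = 198.3/26.82 = 7.393 mg/L.
Mixed L₀ = (22.0×4.50 + 4.82×140)/(26.82) = 773.8/26.82 = 28.85 mg/L.
Initial deficit D₀ = C_s − DO₀ = 9.46 − 7.393 = 2.067 mg/L.
D(4.71) = [0.198×28.85/(0.583−0.198)](e^(−0.198×4.71) − e^(−0.583×4.71)) + 2.067 e^(−0.583×4.71)
= 14.84 × (0.3935 − 0.06419) + 2.067 × 0.06419 = 5.020 mg/L.
DO = 9.46 − 5.020 = 4.440 mg/L.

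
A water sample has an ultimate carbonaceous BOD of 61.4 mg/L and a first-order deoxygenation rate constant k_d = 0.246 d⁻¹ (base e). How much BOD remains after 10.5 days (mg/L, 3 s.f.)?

L_t = L₀ e^(−k_d t) = 61.4 × e^(−0.246×10.5) = 61.4 × 0.07555 = 4.639 mg/L.

L ≈ 4.64 mg/L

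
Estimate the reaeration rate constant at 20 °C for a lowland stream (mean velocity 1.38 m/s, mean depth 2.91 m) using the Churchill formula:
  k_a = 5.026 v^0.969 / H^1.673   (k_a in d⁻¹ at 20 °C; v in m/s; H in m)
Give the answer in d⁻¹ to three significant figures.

k_a = 5.026 × 1.38^0.969 / 2.91^1.673 = 5.026 × 1.366 / 5.972 = 1.150 d⁻¹.

k_a ≈ 1.15 d⁻¹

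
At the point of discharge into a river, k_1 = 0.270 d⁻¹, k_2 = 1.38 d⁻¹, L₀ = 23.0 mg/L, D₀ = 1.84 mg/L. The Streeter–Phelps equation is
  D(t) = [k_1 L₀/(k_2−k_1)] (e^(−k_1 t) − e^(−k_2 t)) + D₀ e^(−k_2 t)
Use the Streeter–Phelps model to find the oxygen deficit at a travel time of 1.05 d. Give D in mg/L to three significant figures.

k_1 L₀/(k_2−k_1) = 0.270×23.0/(1.38−0.270) = 6.210/1.110 = 5.595 mg/L.
e^(−k_1 t) = e^(−0.270×1.050) = 0.7531; e^(−k_2 t) = e^(−1.38×1.050) = 0.2348.
D = 5.595 × (0.7531 − 0.2348) + 1.84 × 0.2348 = 2.900 + 0.4320 = 3.332 mg/L.

D ≈ 3.33 mg/L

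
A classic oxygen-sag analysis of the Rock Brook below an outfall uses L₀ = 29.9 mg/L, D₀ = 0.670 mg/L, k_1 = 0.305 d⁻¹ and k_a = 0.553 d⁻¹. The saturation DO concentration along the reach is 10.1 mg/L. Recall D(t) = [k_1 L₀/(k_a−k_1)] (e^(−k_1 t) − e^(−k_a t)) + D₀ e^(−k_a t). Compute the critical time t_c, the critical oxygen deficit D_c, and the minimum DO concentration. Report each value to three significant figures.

With k_a/k_1 = 1.813 and 1 − D₀(k_a−k_1)/(k_1 L₀) = 0.9818,
t_c = ln(1.813 × 0.9818) / (0.553 − 0.305) = ln(1.780) / 0.2480 = 0.5767/0.2480 = 2.325 d.
D_c = (k_1/k_a) L₀ e^(−k_1 t_c) = (0.305/0.553) × 29.9 × e^(−0.305×2.325) = 0.5515 × 29.9 × 0.4920 = 8.114 mg/L.
Minimum DO = C_s − D_c = 10.1 − 8.114 = 1.986 mg/L.

t_c ≈ 2.33 d; D_c ≈ 8.11 mg/L; min DO ≈ 1.99 mg/L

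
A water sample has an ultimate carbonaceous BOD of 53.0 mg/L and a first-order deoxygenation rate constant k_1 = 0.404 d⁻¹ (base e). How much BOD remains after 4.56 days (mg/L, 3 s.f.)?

L_t = L₀ e^(−k_1 t) = 53.0 × e^(−0.404×4.56) = 53.0 × 0.1585 = 8.398 mg/L.

L ≈ 8.40 mg/L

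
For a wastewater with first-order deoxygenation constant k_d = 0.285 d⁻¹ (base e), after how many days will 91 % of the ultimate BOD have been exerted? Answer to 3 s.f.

y/L₀ = 1 − e^(−k_d t) = 0.91 ⇒ e^(−k_d t) = 0.0900
t = −ln(0.0900) / 0.285 = 2.408 / 0.285 = 8.449 d.

t ≈ 8.45 d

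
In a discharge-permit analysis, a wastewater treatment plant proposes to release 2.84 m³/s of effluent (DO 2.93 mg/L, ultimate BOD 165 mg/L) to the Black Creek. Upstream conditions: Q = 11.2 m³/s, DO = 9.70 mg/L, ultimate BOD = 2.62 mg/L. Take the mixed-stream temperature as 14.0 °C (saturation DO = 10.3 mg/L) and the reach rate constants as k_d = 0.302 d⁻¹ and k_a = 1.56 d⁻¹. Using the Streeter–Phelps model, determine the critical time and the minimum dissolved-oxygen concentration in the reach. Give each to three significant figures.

t_c ≈ 1.10 d; minimum DO ≈ 5.37 mg/L

Mixed DO = (11.2×9.70 + 2.84×2.93)/(11.2+2.84) = 117.0/14.04 = 8.331 mg/L.
Mixed L₀ = (11.2×2.62 + 2.84×165)/(14.04) = 497.9/14.04 = 35.47 mg/L.
Initial deficit D₀ = C_s − DO₀ = 10.3 − 8.331 = 1.969 mg/L.
t_c = (1/1.258) ln[(1.56/0.302)(1 − 1.969×1.258/(0.302×35.47))] = 0.7949 × ln(3.971) = 1.096 d.
D_c = (0.302/1.56) × 35.47 × e^(−0.302×1.096) = 0.1936 × 35.47 × 0.7182 = 4.931 mg/L.
Minimum DO = 10.3 − 4.931 = 5.369 mg/L.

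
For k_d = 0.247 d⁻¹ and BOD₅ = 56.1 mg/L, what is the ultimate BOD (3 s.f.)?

BOD₅ = L₀(1 − e^(−5k_d)) ⇒ L₀ = BOD₅ / (1 − e^(−5×0.247))
= 56.1 / (1 − 0.2908) = 56.1 / 0.7092 = 79.11 mg/L.

L₀ ≈ 79.1 mg/L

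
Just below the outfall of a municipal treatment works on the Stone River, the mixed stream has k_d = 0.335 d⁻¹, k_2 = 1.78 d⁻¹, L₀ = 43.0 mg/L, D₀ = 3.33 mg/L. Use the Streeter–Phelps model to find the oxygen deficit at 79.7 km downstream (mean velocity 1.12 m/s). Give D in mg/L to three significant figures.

D ≈ 6.03 mg/L

Travel time t = x/v = 79.7 km / (1.12 m/s) = 79700 m / 1.12 m/s = 71160 s = 0.8236 d.
k_d L₀/(k_2−k_d) = 0.335×43.0/(1.78−0.335) = 14.41/1.445 = 9.969 mg/L.
e^(−k_d t) = e^(−0.335×0.8236) = 0.7589; e^(−k_2 t) = e^(−1.78×0.8236) = 0.2308.
D = 9.969 × (0.7589 − 0.2308) + 3.33 × 0.2308 = 5.264 + 0.7687 = 6.033 mg/L.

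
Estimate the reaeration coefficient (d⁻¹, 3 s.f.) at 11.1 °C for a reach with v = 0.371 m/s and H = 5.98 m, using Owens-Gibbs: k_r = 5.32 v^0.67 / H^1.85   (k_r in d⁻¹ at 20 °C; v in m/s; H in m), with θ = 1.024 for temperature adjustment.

k_r(20) = 5.32 × 0.371^0.67 / 5.98^1.85 = 5.32 × 0.5146 / 27.35 = 0.1001 d⁻¹.
k_r(11.1) = 0.1001 × 1.024^(11.1−20) = 0.1001 × 0.8097 = 0.08106 d⁻¹.

k_r ≈ 0.0811 d⁻¹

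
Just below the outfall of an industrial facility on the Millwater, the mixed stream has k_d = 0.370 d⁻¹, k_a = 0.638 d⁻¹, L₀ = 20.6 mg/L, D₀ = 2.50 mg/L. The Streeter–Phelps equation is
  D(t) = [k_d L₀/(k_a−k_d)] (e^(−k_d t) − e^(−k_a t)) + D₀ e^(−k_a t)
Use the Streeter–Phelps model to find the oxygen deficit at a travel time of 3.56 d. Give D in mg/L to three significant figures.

D ≈ 4.94 mg/L

k_d L₀/(k_a−k_d) = 0.370×20.6/(0.638−0.370) = 7.622/0.2680 = 28.44 mg/L.
e^(−k_d t) = e^(−0.370×3.560) = 0.2679; e^(−k_a t) = e^(−0.638×3.560) = 0.1032.
D = 28.44 × (0.2679 − 0.1032) + 2.50 × 0.1032 = 4.684 + 0.2580 = 4.942 mg/L.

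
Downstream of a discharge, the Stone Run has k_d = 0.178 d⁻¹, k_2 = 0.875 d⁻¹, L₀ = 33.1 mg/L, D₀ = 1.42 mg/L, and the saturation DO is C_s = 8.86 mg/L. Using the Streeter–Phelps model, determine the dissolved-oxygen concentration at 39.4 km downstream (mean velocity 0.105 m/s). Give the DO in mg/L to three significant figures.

DO ≈ 5.12 mg/L

Travel time t = x/v = 39.4 km / (0.105 m/s) = 39400 m / 0.105 m/s = 375200 s = 4.343 d.
k_d L₀/(k_2−k_d) = 0.178×33.1/(0.875−0.178) = 5.892/0.6970 = 8.453 mg/L.
e^(−k_d t) = e^(−0.178×4.343) = 0.4616; e^(−k_2 t) = e^(−0.875×4.343) = 0.02237.
D = 8.453 × (0.4616 − 0.02237) + 1.42 × 0.02237 = 3.713 + 0.03176 = 3.745 mg/L.
DO = C_s − D = 8.86 − 3.745 = 5.115 mg/L.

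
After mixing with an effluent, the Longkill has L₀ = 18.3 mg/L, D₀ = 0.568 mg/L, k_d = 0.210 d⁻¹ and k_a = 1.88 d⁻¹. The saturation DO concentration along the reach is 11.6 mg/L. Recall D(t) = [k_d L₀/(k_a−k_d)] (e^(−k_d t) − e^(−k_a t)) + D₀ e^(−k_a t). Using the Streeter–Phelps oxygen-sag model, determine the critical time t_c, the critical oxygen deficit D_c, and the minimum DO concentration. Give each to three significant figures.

t_c ≈ 1.14 d; D_c ≈ 1.61 mg/L; min DO ≈ 9.99 mg/L

With k_a/k_d = 8.952 and 1 − D₀(k_a−k_d)/(k_d L₀) = 0.7532,
t_c = ln(8.952 × 0.7532) / (1.88 − 0.210) = ln(6.743) / 1.670 = 1.908/1.670 = 1.143 d.
L(t_c) = L₀ e^(−k_d t_c) = 18.3 × 0.7866 = 14.40 mg/L, and at the critical point k_a D_c = k_d L, so D_c = (0.210/1.88) × 14.40 = 1.608 mg/L.
Minimum DO = C_s − D_c = 11.6 − 1.608 = 9.992 mg/L.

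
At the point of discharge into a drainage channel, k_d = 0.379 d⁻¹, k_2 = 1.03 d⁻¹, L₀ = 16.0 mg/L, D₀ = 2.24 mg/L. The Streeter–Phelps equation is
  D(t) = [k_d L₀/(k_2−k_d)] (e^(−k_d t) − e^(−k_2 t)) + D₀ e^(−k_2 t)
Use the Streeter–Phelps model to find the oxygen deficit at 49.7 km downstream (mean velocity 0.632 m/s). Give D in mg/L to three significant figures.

D ≈ 3.83 mg/L

Travel time t = x/v = 49.7 km / (0.632 m/s) = 49700 m / 0.632 m/s = 78640 s = 0.9102 d.
k_d L₀/(k_2−k_d) = 0.379×16.0/(1.03−0.379) = 6.064/0.6510 = 9.315 mg/L.
e^(−k_d t) = e^(−0.379×0.9102) = 0.7083; e^(−k_2 t) = e^(−1.03×0.9102) = 0.3916.
D = 9.315 × (0.7083 − 0.3916) + 2.24 × 0.3916 = 2.949 + 0.8772 = 3.827 mg/L.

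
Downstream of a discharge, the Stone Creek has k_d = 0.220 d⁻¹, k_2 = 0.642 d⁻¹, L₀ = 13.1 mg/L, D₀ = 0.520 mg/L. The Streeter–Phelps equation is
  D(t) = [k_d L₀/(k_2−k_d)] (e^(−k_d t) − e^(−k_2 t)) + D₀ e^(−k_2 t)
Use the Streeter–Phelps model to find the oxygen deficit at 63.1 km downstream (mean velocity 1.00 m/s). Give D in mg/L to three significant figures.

Travel time t = x/v = 63.1 km / (1.00 m/s) = 63100 m / 1.00 m/s = 63100 s = 0.7303 d.
k_d L₀/(k_2−k_d) = 0.220×13.1/(0.642−0.220) = 2.882/0.4220 = 6.829 mg/L.
e^(−k_d t) = e^(−0.220×0.7303) = 0.8516; e^(−k_2 t) = e^(−0.642×0.7303) = 0.6257.
D = 6.829 × (0.8516 − 0.6257) + 0.520 × 0.6257 = 1.542 + 0.3254 = 1.868 mg/L.

D ≈ 1.87 mg/L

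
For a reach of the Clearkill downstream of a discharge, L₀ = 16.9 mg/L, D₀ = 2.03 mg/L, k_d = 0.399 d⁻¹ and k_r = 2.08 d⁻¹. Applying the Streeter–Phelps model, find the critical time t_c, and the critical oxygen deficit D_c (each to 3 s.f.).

At the critical point dD/dt = 0, so k_d L₀ e^(−k_d t) = k_r D. Substituting D(t) from the Streeter–Phelps equation and solving for t gives
t_c = ln[(k_r/k_d)(1 − D₀(k_r−k_d)/(k_d L₀))] / (k_r−k_d).
Here k_r−k_d = 1.681 d⁻¹ and 1 − D₀(k_r−k_d)/(k_d L₀) = 1 − 2.03×1.681/(0.399×16.9) = 0.4939, so
t_c = ln(5.213 × 0.4939) / 1.681 = 0.9458 / 1.681 = 0.5627 d.
D_c = (k_d/k_r) L₀ e^(−k_d t_c) = (0.399/2.08) × 16.9 × e^(−0.399×0.5627) = 0.1918 × 16.9 × 0.7989 = 2.590 mg/L.

t_c ≈ 0.563 d; D_c ≈ 2.59 mg/L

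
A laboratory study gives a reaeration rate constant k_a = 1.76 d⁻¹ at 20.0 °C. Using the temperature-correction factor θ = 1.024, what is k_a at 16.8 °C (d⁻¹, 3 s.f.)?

k_a ≈ 1.63 d⁻¹

k_a(T₂) = k_a(T₁) · θ^(T₂−T₁) = 1.76 × 1.024^(16.8−20.0)
= 1.76 × 1.024^-3.20 = 1.76 × 0.9269 = 1.631 d⁻¹.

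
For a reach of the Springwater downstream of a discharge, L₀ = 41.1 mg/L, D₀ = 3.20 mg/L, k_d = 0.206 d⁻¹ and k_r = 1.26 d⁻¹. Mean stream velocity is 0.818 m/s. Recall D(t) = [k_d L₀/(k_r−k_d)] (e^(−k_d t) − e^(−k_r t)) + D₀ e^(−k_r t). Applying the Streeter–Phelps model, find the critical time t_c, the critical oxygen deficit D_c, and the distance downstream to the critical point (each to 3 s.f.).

With k_r/k_d = 6.117 and 1 − D₀(k_r−k_d)/(k_d L₀) = 0.6016,
t_c = ln(6.117 × 0.6016) / (1.26 − 0.206) = ln(3.680) / 1.054 = 1.303/1.054 = 1.236 d.
D_c = (k_d/k_r) L₀ e^(−k_d t_c) = (0.206/1.26) × 41.1 × e^(−0.206×1.236) = 0.1635 × 41.1 × 0.7752 = 5.209 mg/L.
x_c = v t_c = 0.818 m/s × 1.236 d × 86400 s/d = 87360 m ≈ 87.4 km.

t_c ≈ 1.24 d; D_c ≈ 5.21 mg/L; x_c ≈ 87.4 km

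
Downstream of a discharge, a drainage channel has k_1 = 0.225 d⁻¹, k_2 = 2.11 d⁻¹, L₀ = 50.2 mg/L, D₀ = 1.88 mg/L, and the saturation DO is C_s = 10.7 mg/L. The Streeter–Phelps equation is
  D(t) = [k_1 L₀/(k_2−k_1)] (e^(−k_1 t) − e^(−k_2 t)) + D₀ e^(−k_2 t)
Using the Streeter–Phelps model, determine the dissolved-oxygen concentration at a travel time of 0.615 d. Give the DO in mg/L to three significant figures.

k_1 L₀/(k_2−k_1) = 0.225×50.2/(2.11−0.225) = 11.30/1.885 = 5.992 mg/L.
e^(−k_1 t) = e^(−0.225×0.6150) = 0.8708; e^(−k_2 t) = e^(−2.11×0.6150) = 0.2732.
D = 5.992 × (0.8708 − 0.2732) + 1.88 × 0.2732 = 3.581 + 0.5136 = 4.094 mg/L.
DO = C_s − D = 10.7 − 4.094 = 6.606 mg/L.

DO ≈ 6.61 mg/L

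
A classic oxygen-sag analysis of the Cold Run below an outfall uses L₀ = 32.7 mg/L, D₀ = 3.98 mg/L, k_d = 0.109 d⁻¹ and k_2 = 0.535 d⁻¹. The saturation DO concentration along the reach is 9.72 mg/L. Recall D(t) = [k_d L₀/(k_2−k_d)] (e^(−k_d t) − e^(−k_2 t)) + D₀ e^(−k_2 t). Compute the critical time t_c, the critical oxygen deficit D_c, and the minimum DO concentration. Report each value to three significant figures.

t_c ≈ 2.22 d; D_c ≈ 5.23 mg/L; min DO ≈ 4.49 mg/L

t_c = [1/(k_2−k_d)] ln[(k_2/k_d)(1 − D₀(k_2−k_d)/(k_d L₀))]
= [1/(0.535−0.109)] ln[(0.535/0.109)(1 − 3.98×0.4260/(0.109×32.7))]
= (1/0.4260) ln[4.908 × 0.5243] = 2.347 × ln(2.573) = 2.347 × 0.9453 = 2.219 d.
L(t_c) = L₀ e^(−k_d t_c) = 32.7 × 0.7852 = 25.67 mg/L, and at the critical point k_2 D_c = k_d L, so D_c = (0.109/0.535) × 25.67 = 5.231 mg/L.
Minimum DO = C_s − D_c = 9.72 − 5.231 = 4.489 mg/L.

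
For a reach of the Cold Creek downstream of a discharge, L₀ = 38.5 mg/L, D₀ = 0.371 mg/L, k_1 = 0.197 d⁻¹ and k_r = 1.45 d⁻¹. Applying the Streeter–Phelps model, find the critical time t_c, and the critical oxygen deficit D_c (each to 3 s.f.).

t_c ≈ 1.54 d; D_c ≈ 3.86 mg/L

With k_r/k_1 = 7.360 and 1 − D₀(k_r−k_1)/(k_1 L₀) = 0.9387,
t_c = ln(7.360 × 0.9387) / (1.45 − 0.197) = ln(6.909) / 1.253 = 1.933/1.253 = 1.543 d.
L(t_c) = L₀ e^(−k_1 t_c) = 38.5 × 0.7379 = 28.41 mg/L, and at the critical point k_r D_c = k_1 L, so D_c = (0.197/1.45) × 28.41 = 3.860 mg/L.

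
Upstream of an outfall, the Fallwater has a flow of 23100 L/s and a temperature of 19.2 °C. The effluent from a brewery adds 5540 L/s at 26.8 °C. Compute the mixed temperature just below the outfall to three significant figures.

20.7 °C

Flow-weighted mixing: C = (Q_r C_r + Q_w C_w)/(Q_r + Q_w)
= (23100×19.2 + 5540×26.8)/(23100 + 5540) = 592000/28640 = 20.67 °C.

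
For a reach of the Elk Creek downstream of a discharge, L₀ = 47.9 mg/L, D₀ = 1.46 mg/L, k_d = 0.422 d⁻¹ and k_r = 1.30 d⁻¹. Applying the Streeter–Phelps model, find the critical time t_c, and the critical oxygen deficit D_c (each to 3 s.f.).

t_c = [1/(k_r−k_d)] ln[(k_r/k_d)(1 − D₀(k_r−k_d)/(k_d L₀))]
= [1/(1.30−0.422)] ln[(1.30/0.422)(1 − 1.46×0.8780/(0.422×47.9))]
= (1/0.8780) ln[3.081 × 0.9366] = 1.139 × ln(2.885) = 1.139 × 1.060 = 1.207 d.
D_c = (k_d/k_r) L₀ e^(−k_d t_c) = (0.422/1.30) × 47.9 × e^(−0.422×1.207) = 0.3246 × 47.9 × 0.6009 = 9.344 mg/L.

t_c ≈ 1.21 d; D_c ≈ 9.34 mg/L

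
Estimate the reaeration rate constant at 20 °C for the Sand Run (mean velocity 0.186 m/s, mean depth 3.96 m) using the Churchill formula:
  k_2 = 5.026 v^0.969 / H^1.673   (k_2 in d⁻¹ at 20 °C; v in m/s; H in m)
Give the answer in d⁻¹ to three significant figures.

k_2 ≈ 0.0985 d⁻¹

k_2 = 5.026 × 0.186^0.969 / 3.96^1.673 = 5.026 × 0.1960 / 9.999 = 0.09850 d⁻¹.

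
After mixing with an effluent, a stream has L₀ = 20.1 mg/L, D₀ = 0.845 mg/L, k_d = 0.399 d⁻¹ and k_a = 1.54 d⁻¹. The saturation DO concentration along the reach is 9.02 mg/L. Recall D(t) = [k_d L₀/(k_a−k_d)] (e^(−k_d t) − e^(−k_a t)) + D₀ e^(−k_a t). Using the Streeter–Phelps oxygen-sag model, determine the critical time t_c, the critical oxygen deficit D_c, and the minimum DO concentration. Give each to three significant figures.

t_c ≈ 1.07 d; D_c ≈ 3.40 mg/L; min DO ≈ 5.62 mg/L

At the critical point dD/dt = 0, so k_d L₀ e^(−k_d t) = k_a D. Substituting D(t) from the Streeter–Phelps equation and solving for t gives
t_c = ln[(k_a/k_d)(1 − D₀(k_a−k_d)/(k_d L₀))] / (k_a−k_d).
Here k_a−k_d = 1.141 d⁻¹ and 1 − D₀(k_a−k_d)/(k_d L₀) = 1 − 0.845×1.141/(0.399×20.1) = 0.8798, so
t_c = ln(3.860 × 0.8798) / 1.141 = 1.222 / 1.141 = 1.071 d.
D_c = (k_d/k_a) L₀ e^(−k_d t_c) = (0.399/1.54) × 20.1 × e^(−0.399×1.071) = 0.2591 × 20.1 × 0.6521 = 3.396 mg/L.
Minimum DO = C_s − D_c = 9.02 − 3.396 = 5.624 mg/L.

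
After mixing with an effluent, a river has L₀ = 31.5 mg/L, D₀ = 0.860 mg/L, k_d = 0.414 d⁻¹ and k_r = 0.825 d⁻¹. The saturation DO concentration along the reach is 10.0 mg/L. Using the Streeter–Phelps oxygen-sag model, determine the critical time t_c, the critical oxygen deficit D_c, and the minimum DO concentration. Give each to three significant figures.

t_c ≈ 1.61 d; D_c ≈ 8.11 mg/L; min DO ≈ 1.89 mg/L

With k_r/k_d = 1.993 and 1 − D₀(k_r−k_d)/(k_d L₀) = 0.9729,
t_c = ln(1.993 × 0.9729) / (0.825 − 0.414) = ln(1.939) / 0.4110 = 0.6620/0.4110 = 1.611 d.
L(t_c) = L₀ e^(−k_d t_c) = 31.5 × 0.5133 = 16.17 mg/L, and at the critical point k_r D_c = k_d L, so D_c = (0.414/0.825) × 16.17 = 8.114 mg/L.
Minimum DO = C_s − D_c = 10.0 − 8.114 = 1.886 mg/L.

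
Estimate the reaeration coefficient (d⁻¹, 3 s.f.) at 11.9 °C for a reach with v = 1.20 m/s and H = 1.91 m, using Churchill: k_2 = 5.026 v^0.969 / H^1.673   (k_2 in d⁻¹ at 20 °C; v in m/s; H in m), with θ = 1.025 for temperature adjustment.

k_2(20) = 5.026 × 1.20^0.969 / 1.91^1.673 = 5.026 × 1.193 / 2.952 = 2.031 d⁻¹.
k_2(11.9) = 2.031 × 1.025^(11.9−20) = 2.031 × 0.8187 = 1.663 d⁻¹.

k_2 ≈ 1.66 d⁻¹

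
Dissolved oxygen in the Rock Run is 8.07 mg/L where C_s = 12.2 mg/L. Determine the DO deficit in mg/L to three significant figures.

D ≈ 4.13 mg/L

D = C_s − C = 12.2 − 8.07 = 4.13 mg/L.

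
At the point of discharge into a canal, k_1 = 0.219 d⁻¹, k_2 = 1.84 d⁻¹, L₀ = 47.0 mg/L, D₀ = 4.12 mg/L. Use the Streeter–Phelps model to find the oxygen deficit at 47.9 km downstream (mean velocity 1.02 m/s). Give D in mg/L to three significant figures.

D ≈ 4.82 mg/L

Travel time t = x/v = 47.9 km / (1.02 m/s) = 47900 m / 1.02 m/s = 46960 s = 0.5435 d.
k_1 L₀/(k_2−k_1) = 0.219×47.0/(1.84−0.219) = 10.29/1.621 = 6.350 mg/L.
e^(−k_1 t) = e^(−0.219×0.5435) = 0.8878; e^(−k_2 t) = e^(−1.84×0.5435) = 0.3678.
D = 6.350 × (0.8878 − 0.3678) + 4.12 × 0.3678 = 3.301 + 1.516 = 4.817 mg/L.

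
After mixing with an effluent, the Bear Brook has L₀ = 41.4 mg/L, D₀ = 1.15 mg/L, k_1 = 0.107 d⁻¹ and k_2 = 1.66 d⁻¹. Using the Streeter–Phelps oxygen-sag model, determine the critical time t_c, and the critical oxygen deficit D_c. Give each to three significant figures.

t_c ≈ 1.43 d; D_c ≈ 2.29 mg/L

At the critical point dD/dt = 0, so k_1 L₀ e^(−k_1 t) = k_2 D. Substituting D(t) from the Streeter–Phelps equation and solving for t gives
t_c = ln[(k_2/k_1)(1 − D₀(k_2−k_1)/(k_1 L₀))] / (k_2−k_1).
Here k_2−k_1 = 1.553 d⁻¹ and 1 − D₀(k_2−k_1)/(k_1 L₀) = 1 − 1.15×1.553/(0.107×41.4) = 0.5968, so
t_c = ln(15.51 × 0.5968) / 1.553 = 2.226 / 1.553 = 1.433 d.
L(t_c) = L₀ e^(−k_1 t_c) = 41.4 × 0.8578 = 35.51 mg/L, and at the critical point k_2 D_c = k_1 L, so D_c = (0.107/1.66) × 35.51 = 2.289 mg/L.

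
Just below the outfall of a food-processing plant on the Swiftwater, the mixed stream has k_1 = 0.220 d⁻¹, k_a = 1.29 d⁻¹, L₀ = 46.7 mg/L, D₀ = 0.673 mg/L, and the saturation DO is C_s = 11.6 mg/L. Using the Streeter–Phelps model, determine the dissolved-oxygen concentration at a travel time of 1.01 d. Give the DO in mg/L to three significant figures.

DO ≈ 6.34 mg/L

k_1 L₀/(k_a−k_1) = 0.220×46.7/(1.29−0.220) = 10.27/1.070 = 9.602 mg/L.
e^(−k_1 t) = e^(−0.220×1.010) = 0.8008; e^(−k_a t) = e^(−1.29×1.010) = 0.2717.
D = 9.602 × (0.8008 − 0.2717) + 0.673 × 0.2717 = 5.080 + 0.1829 = 5.262 mg/L.
DO = C_s − D = 11.6 − 5.262 = 6.338 mg/L.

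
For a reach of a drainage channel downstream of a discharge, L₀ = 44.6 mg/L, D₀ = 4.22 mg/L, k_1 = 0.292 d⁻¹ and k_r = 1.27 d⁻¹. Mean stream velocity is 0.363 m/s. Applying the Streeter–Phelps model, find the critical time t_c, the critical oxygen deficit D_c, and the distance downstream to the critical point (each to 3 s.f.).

At the critical point dD/dt = 0, so k_1 L₀ e^(−k_1 t) = k_r D. Substituting D(t) from the Streeter–Phelps equation and solving for t gives
t_c = ln[(k_r/k_1)(1 − D₀(k_r−k_1)/(k_1 L₀))] / (k_r−k_1).
Here k_r−k_1 = 0.9780 d⁻¹ and 1 − D₀(k_r−k_1)/(k_1 L₀) = 1 − 4.22×0.9780/(0.292×44.6) = 0.6831, so
t_c = ln(4.349 × 0.6831) / 0.9780 = 1.089 / 0.9780 = 1.113 d.
D_c = (k_1/k_r) L₀ e^(−k_1 t_c) = (0.292/1.27) × 44.6 × e^(−0.292×1.113) = 0.2299 × 44.6 × 0.7224 = 7.408 mg/L.
x_c = v t_c = 0.363 m/s × 1.113 d × 86400 s/d = 34920 m ≈ 34.9 km.

t_c ≈ 1.11 d; D_c ≈ 7.41 mg/L; x_c ≈ 34.9 km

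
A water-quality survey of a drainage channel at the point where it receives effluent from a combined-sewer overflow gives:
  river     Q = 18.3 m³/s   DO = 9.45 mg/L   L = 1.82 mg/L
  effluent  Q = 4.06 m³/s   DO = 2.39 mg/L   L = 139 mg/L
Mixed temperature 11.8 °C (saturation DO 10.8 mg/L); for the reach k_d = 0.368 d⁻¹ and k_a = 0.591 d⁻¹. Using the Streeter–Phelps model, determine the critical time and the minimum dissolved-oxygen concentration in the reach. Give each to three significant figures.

t_c ≈ 1.85 d; minimum DO ≈ 2.37 mg/L

Mixed DO = (18.3×9.45 + 4.06×2.39)/(18.3+4.06) = 182.6/22.36 = 8.168 mg/L.
Mixed L₀ = (18.3×1.82 + 4.06×139)/(22.36) = 597.6/22.36 = 26.73 mg/L.
Initial deficit D₀ = C_s − DO₀ = 10.8 − 8.168 = 2.632 mg/L.
t_c = (1/0.2230) ln[(0.591/0.368)(1 − 2.632×0.2230/(0.368×26.73))] = 4.484 × ln(1.510) = 1.848 d.
D_c = (0.368/0.591) × 26.73 × e^(−0.368×1.848) = 0.6227 × 26.73 × 0.5065 = 8.430 mg/L.
Minimum DO = 10.8 − 8.430 = 2.370 mg/L.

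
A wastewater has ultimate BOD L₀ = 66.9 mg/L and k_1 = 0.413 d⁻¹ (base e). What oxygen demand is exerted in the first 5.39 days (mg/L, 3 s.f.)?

y_t = L₀(1 − e^(−k_1 t)) = 66.9 × (1 − e^(−0.413×5.39))
= 66.9 × (1 − 0.1080) = 66.9 × 0.8920 = 59.68 mg/L.

y ≈ 59.7 mg/L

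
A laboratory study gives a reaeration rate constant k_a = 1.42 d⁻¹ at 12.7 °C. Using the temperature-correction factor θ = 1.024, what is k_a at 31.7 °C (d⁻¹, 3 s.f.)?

k_a(T₂) = k_a(T₁) · θ^(T₂−T₁) = 1.42 × 1.024^(31.7−12.7)
= 1.42 × 1.024^19.0 = 1.42 × 1.569 = 2.228 d⁻¹.

k_a ≈ 2.23 d⁻¹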